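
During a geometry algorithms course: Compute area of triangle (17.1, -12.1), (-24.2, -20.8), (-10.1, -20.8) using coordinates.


Area = |x_A(y_B-y_C) + x_B(y_C-y_A) + x_C(y_A-y_B)|/2
= |0 + 210.54 + (-87.87)|/2
= 122.67/2 = 61.335

61.335


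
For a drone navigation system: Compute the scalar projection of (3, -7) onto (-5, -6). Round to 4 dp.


u.v = 27, |v| = sqrt(61) = 7.8102
Scalar projection = u.v / |v| = 27 / sqrt(61) = 3.457

3.457


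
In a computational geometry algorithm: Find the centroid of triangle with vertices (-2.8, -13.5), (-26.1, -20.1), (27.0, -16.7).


Centroid = ((x_A+x_B+x_C)/3, (y_A+y_B+y_C)/3)
= (((-2.8)+(-26.1)+27)/3, ((-13.5)+(-20.1)+(-16.7))/3)
= (-0.6333, -16.7667)

(-0.6333, -16.7667)


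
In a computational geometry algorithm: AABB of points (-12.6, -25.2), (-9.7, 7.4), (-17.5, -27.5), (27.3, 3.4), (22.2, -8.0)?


x range: [-17.5, 27.3]
y range: [-27.5, 7.4]
Bounding box: (-17.5,-27.5) to (27.3,7.4)

(-17.5,-27.5) to (27.3,7.4)


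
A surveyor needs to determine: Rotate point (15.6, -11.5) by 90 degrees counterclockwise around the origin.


90° CCW: (x,y) -> (-y, x)
(15.6,-11.5) -> (11.5, 15.6)

(11.5, 15.6)


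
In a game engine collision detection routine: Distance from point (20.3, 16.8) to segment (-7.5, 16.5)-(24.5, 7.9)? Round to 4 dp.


Project P onto AB: t = 0.8079 (clamped to [0,1])
Closest point on segment: (18.3522, 9.5522)
Distance: 7.5049

7.5049


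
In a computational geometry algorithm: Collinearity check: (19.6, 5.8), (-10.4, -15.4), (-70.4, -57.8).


Cross product: ((-10.4)-19.6)*((-57.8)-5.8) - ((-15.4)-5.8)*((-70.4)-19.6)
= 0

Yes, collinear


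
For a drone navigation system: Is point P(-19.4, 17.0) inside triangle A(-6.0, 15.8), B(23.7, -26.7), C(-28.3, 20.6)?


Cross products: AB x AP = -533.86, BC x BP = -233.77, CA x CP = -37.56
All same sign? yes

Yes, inside


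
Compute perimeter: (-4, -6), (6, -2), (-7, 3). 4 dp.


Sides: (-4, -6)->(6, -2): sqrt(116) = 10.77033, (6, -2)->(-7, 3): sqrt(194) = 13.928388, (-7, 3)->(-4, -6): sqrt(90) = 9.486833
Sum = 34.185551
Perimeter = 34.1856

34.1856


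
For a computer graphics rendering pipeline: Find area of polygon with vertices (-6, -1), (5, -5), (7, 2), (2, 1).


Shoelace sum: ((-6)*(-5) - 5*(-1)) + (5*2 - 7*(-5)) + (7*1 - 2*2) + (2*(-1) - (-6)*1)
= 87
Area = |87|/2 = 43.5

43.5


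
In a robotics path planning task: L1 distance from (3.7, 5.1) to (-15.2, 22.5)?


|3.7-(-15.2)| + |5.1-22.5| = 18.9 + 17.4 = 36.3

36.3


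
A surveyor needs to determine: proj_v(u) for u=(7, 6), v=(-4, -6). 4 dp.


u.v = -64, |v| = sqrt(52) = 7.2111
Scalar projection = u.v / |v| = -64 / sqrt(52) = -8.8752

-8.8752


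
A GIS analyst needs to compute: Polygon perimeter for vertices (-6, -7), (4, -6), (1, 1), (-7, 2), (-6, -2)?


Sides: (-6, -7)->(4, -6): sqrt(101) = 10.049876, (4, -6)->(1, 1): sqrt(58) = 7.615773, (1, 1)->(-7, 2): sqrt(65) = 8.062258, (-7, 2)->(-6, -2): sqrt(17) = 4.123106, (-6, -2)->(-6, -7): sqrt(25) = 5
Sum = 34.851013
Perimeter = 34.851

34.851


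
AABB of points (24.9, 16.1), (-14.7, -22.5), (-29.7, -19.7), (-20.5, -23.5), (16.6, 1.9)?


x range: [-29.7, 24.9]
y range: [-23.5, 16.1]
Bounding box: (-29.7,-23.5) to (24.9,16.1)

(-29.7,-23.5) to (24.9,16.1)


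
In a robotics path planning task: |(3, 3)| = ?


|u| = sqrt(3^2 + 3^2) = sqrt(18) = 4.2426

4.2426


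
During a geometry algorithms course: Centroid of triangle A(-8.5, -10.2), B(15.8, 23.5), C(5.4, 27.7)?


Centroid = ((x_A+x_B+x_C)/3, (y_A+y_B+y_C)/3)
= (((-8.5)+15.8+5.4)/3, ((-10.2)+23.5+27.7)/3)
= (4.2333, 13.6667)

(4.2333, 13.6667)


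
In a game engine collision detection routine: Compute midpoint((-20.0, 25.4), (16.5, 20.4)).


M = (((-20)+16.5)/2, (25.4+20.4)/2)
= (-1.75, 22.9)

(-1.75, 22.9)


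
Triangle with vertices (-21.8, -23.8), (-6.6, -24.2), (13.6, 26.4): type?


Side lengths squared: AB^2=231.2, BC^2=2968.4, CA^2=3773.2
Sorted: [231.2, 2968.4, 3773.2]
By sides: Scalene, By angles: Obtuse

Scalene, Obtuse


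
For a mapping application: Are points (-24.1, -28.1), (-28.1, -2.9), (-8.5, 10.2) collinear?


Cross product: ((-28.1)-(-24.1))*(10.2-(-28.1)) - ((-2.9)-(-28.1))*((-8.5)-(-24.1))
= -546.32

No, not collinear


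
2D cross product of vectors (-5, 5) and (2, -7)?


u x v = u_x*v_y - u_y*v_x = (-5)*(-7) - 5*2
= 35 - 10 = 25

25


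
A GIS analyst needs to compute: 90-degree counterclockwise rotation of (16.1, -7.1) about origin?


90° CCW: (x,y) -> (-y, x)
(16.1,-7.1) -> (7.1, 16.1)

(7.1, 16.1)


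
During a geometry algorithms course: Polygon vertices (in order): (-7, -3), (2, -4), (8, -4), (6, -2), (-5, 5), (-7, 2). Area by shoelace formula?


Shoelace sum: ((-7)*(-4) - 2*(-3)) + (2*(-4) - 8*(-4)) + (8*(-2) - 6*(-4)) + (6*5 - (-5)*(-2)) + ((-5)*2 - (-7)*5) + ((-7)*(-3) - (-7)*2)
= 146
Area = |146|/2 = 73

73


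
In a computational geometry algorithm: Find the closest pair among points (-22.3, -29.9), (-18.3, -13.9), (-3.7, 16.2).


d(P0,P1) = 16.4924, d(P0,P2) = 49.7109, d(P1,P2) = 33.454
Closest: P0 and P1

Closest pair: (-22.3, -29.9) and (-18.3, -13.9), distance = 16.4924


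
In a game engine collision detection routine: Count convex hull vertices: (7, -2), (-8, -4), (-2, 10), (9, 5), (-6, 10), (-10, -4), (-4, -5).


Convex hull vertices (CCW): (-10, -4), (-4, -5), (7, -2), (9, 5), (-2, 10), (-6, 10)
Count = 6

6


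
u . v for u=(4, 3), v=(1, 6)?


u . v = u_x*v_x + u_y*v_y = 4*1 + 3*6
= 4 + 18 = 22

22


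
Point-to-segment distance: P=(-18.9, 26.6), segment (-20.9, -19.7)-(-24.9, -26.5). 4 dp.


Project P onto AB: t = 0 (clamped to [0,1])
Closest point on segment: (-20.9, -19.7)
Distance: 46.3432

46.3432


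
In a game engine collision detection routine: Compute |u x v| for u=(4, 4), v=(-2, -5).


|u x v| = |4*(-5) - 4*(-2)|
= |(-20) - (-8)| = 12

12


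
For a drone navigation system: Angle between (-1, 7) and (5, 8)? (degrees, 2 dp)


u.v = 51, |u| = sqrt(50) = 7.0711, |v| = sqrt(89) = 9.434
cos(theta) = u.v/(|u||v|) = 51/sqrt(4450) = 0.764522
theta = acos(0.764522) = 40.14 degrees

40.14 degrees


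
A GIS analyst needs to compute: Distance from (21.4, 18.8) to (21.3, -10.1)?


dx=-0.1, dy=-28.9
d^2 = (-0.1)^2 + (-28.9)^2 = 835.22
d = sqrt(835.22) = 28.9002

28.9002


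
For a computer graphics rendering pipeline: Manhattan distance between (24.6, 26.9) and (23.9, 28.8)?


|24.6-23.9| + |26.9-28.8| = 0.7 + 1.9 = 2.6

2.6


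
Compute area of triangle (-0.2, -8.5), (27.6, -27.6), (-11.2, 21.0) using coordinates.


Area = |x_A(y_B-y_C) + x_B(y_C-y_A) + x_C(y_A-y_B)|/2
= |9.72 + 814.2 + (-213.92)|/2
= 610/2 = 305

305


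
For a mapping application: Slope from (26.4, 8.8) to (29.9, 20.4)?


slope = (y2-y1)/(x2-x1) = (20.4-8.8)/(29.9-26.4) = 11.6/3.5 = 3.3143

3.3143


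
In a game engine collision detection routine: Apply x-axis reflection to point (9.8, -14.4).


Reflection over x-axis: (x,y) -> (x,-y)
(9.8, -14.4) -> (9.8, 14.4)

(9.8, 14.4)


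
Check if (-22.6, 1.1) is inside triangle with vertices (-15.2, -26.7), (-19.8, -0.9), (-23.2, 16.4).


Cross products: AB x AP = 63.04, BC x BP = 41.64, CA x CP = -96.54
All same sign? no

No, outside


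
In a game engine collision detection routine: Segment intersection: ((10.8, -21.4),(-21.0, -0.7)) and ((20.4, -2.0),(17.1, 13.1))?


Cross products: d1=208.98, d2=620.85, d3=-815.64, d4=-1227.51
d1*d2 < 0 and d3*d4 < 0? no

No, they don't intersect


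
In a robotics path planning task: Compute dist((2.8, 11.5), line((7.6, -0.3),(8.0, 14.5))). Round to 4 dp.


|cross product| = 75.76
|line direction| = sqrt(219.2) = 14.8054
Distance = 75.76/sqrt(219.2) = 5.1171

5.1171


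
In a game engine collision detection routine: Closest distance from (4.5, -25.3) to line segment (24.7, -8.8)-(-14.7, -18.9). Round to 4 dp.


Project P onto AB: t = 0.5818 (clamped to [0,1])
Closest point on segment: (1.7767, -14.6763)
Distance: 10.9672

10.9672


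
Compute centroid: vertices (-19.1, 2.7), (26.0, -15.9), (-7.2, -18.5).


Centroid = ((x_A+x_B+x_C)/3, (y_A+y_B+y_C)/3)
= (((-19.1)+26+(-7.2))/3, (2.7+(-15.9)+(-18.5))/3)
= (-0.1, -10.5667)

(-0.1, -10.5667)


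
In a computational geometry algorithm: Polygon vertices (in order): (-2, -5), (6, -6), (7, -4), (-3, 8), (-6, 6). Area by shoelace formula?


Shoelace sum: ((-2)*(-6) - 6*(-5)) + (6*(-4) - 7*(-6)) + (7*8 - (-3)*(-4)) + ((-3)*6 - (-6)*8) + ((-6)*(-5) - (-2)*6)
= 176
Area = |176|/2 = 88

88


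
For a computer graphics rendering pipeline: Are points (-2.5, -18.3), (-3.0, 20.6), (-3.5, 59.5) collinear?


Cross product: ((-3)-(-2.5))*(59.5-(-18.3)) - (20.6-(-18.3))*((-3.5)-(-2.5))
= 0

Yes, collinear


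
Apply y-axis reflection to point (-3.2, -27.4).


Reflection over y-axis: (x,y) -> (-x,y)
(-3.2, -27.4) -> (3.2, -27.4)

(3.2, -27.4)


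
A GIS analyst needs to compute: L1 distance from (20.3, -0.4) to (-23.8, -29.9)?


|20.3-(-23.8)| + |(-0.4)-(-29.9)| = 44.1 + 29.5 = 73.6

73.6


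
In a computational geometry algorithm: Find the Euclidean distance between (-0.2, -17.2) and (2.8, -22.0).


dx=3, dy=-4.8
d^2 = 3^2 + (-4.8)^2 = 32.04
d = sqrt(32.04) = 5.6604

5.6604


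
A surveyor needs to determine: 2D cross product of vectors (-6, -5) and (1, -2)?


u x v = u_x*v_y - u_y*v_x = (-6)*(-2) - (-5)*1
= 12 - (-5) = 17

17


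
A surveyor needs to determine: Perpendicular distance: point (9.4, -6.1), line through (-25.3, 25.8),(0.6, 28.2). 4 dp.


|cross product| = 909.49
|line direction| = sqrt(676.57) = 26.011
Distance = 909.49/sqrt(676.57) = 34.9656

34.9656


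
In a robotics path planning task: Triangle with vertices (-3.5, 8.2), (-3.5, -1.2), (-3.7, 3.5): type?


Side lengths squared: AB^2=88.36, BC^2=22.13, CA^2=22.13
Sorted: [22.13, 22.13, 88.36]
By sides: Isosceles, By angles: Obtuse

Isosceles, Obtuse


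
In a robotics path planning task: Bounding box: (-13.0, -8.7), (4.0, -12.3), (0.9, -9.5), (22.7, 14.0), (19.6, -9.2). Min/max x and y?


x range: [-13, 22.7]
y range: [-12.3, 14]
Bounding box: (-13,-12.3) to (22.7,14)

(-13,-12.3) to (22.7,14)


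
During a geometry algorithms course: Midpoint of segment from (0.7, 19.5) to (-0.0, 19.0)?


M = ((0.7+0)/2, (19.5+19)/2)
= (0.35, 19.25)

(0.35, 19.25)


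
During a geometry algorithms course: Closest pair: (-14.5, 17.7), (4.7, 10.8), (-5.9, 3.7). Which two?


d(P0,P1) = 20.4022, d(P0,P2) = 16.4305, d(P1,P2) = 12.7581
Closest: P1 and P2

Closest pair: (4.7, 10.8) and (-5.9, 3.7), distance = 12.7581


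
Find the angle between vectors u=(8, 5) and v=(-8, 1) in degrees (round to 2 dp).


u.v = -59, |u| = sqrt(89) = 9.434, |v| = sqrt(65) = 8.0623
cos(theta) = u.v/(|u||v|) = -59/sqrt(5785) = -0.775712
theta = acos(-0.775712) = 140.87 degrees

140.87 degrees


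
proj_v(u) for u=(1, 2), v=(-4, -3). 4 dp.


u.v = -10, |v| = sqrt(25) = 5
Scalar projection = u.v / |v| = -10 / sqrt(25) = -2

-2


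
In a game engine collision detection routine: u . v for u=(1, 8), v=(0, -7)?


u . v = u_x*v_x + u_y*v_y = 1*0 + 8*(-7)
= 0 + (-56) = -56

-56


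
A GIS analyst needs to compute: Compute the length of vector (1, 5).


|u| = sqrt(1^2 + 5^2) = sqrt(26) = 5.099

5.099


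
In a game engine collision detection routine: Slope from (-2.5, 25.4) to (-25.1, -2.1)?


slope = (y2-y1)/(x2-x1) = ((-2.1)-25.4)/((-25.1)-(-2.5)) = (-27.5)/(-22.6) = 1.2168

1.2168


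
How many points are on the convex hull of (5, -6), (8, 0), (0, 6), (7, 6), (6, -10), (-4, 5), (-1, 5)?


Convex hull vertices (CCW): (-4, 5), (6, -10), (8, 0), (7, 6), (0, 6)
Count = 5

5


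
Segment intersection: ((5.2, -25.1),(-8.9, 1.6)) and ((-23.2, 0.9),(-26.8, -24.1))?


Cross products: d1=803.6, d2=354.98, d3=391.68, d4=840.3
d1*d2 < 0 and d3*d4 < 0? no

No, they don't intersect


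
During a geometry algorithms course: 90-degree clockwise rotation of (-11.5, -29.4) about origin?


90° CW: (x,y) -> (y, -x)
(-11.5,-29.4) -> (-29.4, 11.5)

(-29.4, 11.5)


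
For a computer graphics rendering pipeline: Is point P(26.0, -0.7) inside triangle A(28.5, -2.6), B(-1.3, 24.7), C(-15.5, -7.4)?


Cross products: AB x AP = 11.63, BC x BP = 1237.01, CA x CP = 95.6
All same sign? yes

Yes, inside


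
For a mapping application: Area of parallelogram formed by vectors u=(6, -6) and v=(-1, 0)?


|u x v| = |6*0 - (-6)*(-1)|
= |0 - 6| = 6

6


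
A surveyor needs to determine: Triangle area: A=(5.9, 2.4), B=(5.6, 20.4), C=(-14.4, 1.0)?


Area = |x_A(y_B-y_C) + x_B(y_C-y_A) + x_C(y_A-y_B)|/2
= |114.46 + (-7.84) + 259.2|/2
= 365.82/2 = 182.91

182.91


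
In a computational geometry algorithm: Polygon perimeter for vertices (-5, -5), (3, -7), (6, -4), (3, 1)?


Sides: (-5, -5)->(3, -7): sqrt(68) = 8.246211, (3, -7)->(6, -4): sqrt(18) = 4.242641, (6, -4)->(3, 1): sqrt(34) = 5.830952, (3, 1)->(-5, -5): sqrt(100) = 10
Sum = 28.319804
Perimeter = 28.3198

28.3198


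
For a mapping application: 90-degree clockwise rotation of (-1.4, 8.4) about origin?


90° CW: (x,y) -> (y, -x)
(-1.4,8.4) -> (8.4, 1.4)

(8.4, 1.4)


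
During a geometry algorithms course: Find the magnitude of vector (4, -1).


|u| = sqrt(4^2 + (-1)^2) = sqrt(17) = 4.1231

4.1231


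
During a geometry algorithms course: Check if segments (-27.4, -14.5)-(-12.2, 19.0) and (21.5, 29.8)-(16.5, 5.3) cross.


Cross products: d1=-976.55, d2=-771.65, d3=-964.79, d4=-1169.69
d1*d2 < 0 and d3*d4 < 0? no

No, they don't intersect


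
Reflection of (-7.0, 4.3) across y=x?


Reflection over y=x: (x,y) -> (y,x)
(-7, 4.3) -> (4.3, -7)

(4.3, -7)


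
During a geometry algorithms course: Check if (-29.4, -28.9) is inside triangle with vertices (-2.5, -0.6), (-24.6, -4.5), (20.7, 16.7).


Cross products: AB x AP = 520.52, BC x BP = -1003.56, CA x CP = 191.19
All same sign? no

No, outside


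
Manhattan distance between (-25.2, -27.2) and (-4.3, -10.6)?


|(-25.2)-(-4.3)| + |(-27.2)-(-10.6)| = 20.9 + 16.6 = 37.5

37.5


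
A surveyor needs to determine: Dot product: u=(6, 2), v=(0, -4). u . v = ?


u . v = u_x*v_x + u_y*v_y = 6*0 + 2*(-4)
= 0 + (-8) = -8

-8


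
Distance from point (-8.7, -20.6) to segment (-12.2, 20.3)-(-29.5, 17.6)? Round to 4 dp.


Project P onto AB: t = 0.1627 (clamped to [0,1])
Closest point on segment: (-15.0147, 19.8607)
Distance: 40.9505

40.9505


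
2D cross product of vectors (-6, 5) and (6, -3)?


u x v = u_x*v_y - u_y*v_x = (-6)*(-3) - 5*6
= 18 - 30 = -12

-12


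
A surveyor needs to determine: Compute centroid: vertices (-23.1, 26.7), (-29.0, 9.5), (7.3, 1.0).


Centroid = ((x_A+x_B+x_C)/3, (y_A+y_B+y_C)/3)
= (((-23.1)+(-29)+7.3)/3, (26.7+9.5+1)/3)
= (-14.9333, 12.4)

(-14.9333, 12.4)


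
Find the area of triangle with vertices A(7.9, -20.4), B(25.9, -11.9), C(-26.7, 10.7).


Area = |x_A(y_B-y_C) + x_B(y_C-y_A) + x_C(y_A-y_B)|/2
= |(-178.54) + 805.49 + 226.95|/2
= 853.9/2 = 426.95

426.95


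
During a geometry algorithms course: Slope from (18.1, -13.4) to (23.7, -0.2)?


slope = (y2-y1)/(x2-x1) = ((-0.2)-(-13.4))/(23.7-18.1) = 13.2/5.6 = 2.3571

2.3571


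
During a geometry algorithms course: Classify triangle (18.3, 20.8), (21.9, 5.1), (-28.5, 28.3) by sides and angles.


Side lengths squared: AB^2=259.45, BC^2=3078.4, CA^2=2246.49
Sorted: [259.45, 2246.49, 3078.4]
By sides: Scalene, By angles: Obtuse

Scalene, Obtuse


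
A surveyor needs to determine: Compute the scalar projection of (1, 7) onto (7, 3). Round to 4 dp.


u.v = 28, |v| = sqrt(58) = 7.6158
Scalar projection = u.v / |v| = 28 / sqrt(58) = 3.6766

3.6766


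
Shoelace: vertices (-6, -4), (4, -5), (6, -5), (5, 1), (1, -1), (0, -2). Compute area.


Shoelace sum: ((-6)*(-5) - 4*(-4)) + (4*(-5) - 6*(-5)) + (6*1 - 5*(-5)) + (5*(-1) - 1*1) + (1*(-2) - 0*(-1)) + (0*(-4) - (-6)*(-2))
= 67
Area = |67|/2 = 33.5

33.5


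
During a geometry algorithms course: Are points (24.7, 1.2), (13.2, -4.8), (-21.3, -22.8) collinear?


Cross product: (13.2-24.7)*((-22.8)-1.2) - ((-4.8)-1.2)*((-21.3)-24.7)
= 0

Yes, collinear


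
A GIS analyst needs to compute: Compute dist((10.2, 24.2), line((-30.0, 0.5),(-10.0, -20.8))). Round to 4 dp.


|cross product| = 1330.26
|line direction| = sqrt(853.69) = 29.218
Distance = 1330.26/sqrt(853.69) = 45.5288

45.5288


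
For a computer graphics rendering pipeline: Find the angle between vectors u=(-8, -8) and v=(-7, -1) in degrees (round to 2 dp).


u.v = 64, |u| = sqrt(128) = 11.3137, |v| = sqrt(50) = 7.0711
cos(theta) = u.v/(|u||v|) = 64/sqrt(6400) = 0.8
theta = acos(0.8) = 36.87 degrees

36.87 degrees


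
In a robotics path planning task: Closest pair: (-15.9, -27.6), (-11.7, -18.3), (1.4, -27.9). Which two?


d(P0,P1) = 10.2044, d(P0,P2) = 17.3026, d(P1,P2) = 16.241
Closest: P0 and P1

Closest pair: (-15.9, -27.6) and (-11.7, -18.3), distance = 10.2044


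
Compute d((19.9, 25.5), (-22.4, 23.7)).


dx=-42.3, dy=-1.8
d^2 = (-42.3)^2 + (-1.8)^2 = 1792.53
d = sqrt(1792.53) = 42.3383

42.3383


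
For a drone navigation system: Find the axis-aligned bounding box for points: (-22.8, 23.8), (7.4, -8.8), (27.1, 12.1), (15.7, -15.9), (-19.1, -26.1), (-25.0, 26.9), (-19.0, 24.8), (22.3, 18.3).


x range: [-25, 27.1]
y range: [-26.1, 26.9]
Bounding box: (-25,-26.1) to (27.1,26.9)

(-25,-26.1) to (27.1,26.9)


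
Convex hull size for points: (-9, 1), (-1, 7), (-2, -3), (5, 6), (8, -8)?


Convex hull vertices (CCW): (-9, 1), (-2, -3), (8, -8), (5, 6), (-1, 7)
Count = 5

5


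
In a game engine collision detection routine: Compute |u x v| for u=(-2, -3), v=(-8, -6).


|u x v| = |(-2)*(-6) - (-3)*(-8)|
= |12 - 24| = 12

12


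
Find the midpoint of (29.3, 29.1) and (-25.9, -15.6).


M = ((29.3+(-25.9))/2, (29.1+(-15.6))/2)
= (1.7, 6.75)

(1.7, 6.75)


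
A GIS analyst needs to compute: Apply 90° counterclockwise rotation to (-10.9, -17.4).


90° CCW: (x,y) -> (-y, x)
(-10.9,-17.4) -> (17.4, -10.9)

(17.4, -10.9)


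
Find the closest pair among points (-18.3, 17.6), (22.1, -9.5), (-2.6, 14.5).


d(P0,P1) = 48.6474, d(P0,P2) = 16.0031, d(P1,P2) = 34.4397
Closest: P0 and P2

Closest pair: (-18.3, 17.6) and (-2.6, 14.5), distance = 16.0031


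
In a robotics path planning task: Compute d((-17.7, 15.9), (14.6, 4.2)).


dx=32.3, dy=-11.7
d^2 = 32.3^2 + (-11.7)^2 = 1180.18
d = sqrt(1180.18) = 34.3537

34.3537


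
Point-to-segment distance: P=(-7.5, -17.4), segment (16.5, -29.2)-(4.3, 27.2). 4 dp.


Project P onto AB: t = 0.2878 (clamped to [0,1])
Closest point on segment: (12.9888, -12.968)
Distance: 20.9627

20.9627


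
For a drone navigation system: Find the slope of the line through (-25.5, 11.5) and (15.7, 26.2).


slope = (y2-y1)/(x2-x1) = (26.2-11.5)/(15.7-(-25.5)) = 14.7/41.2 = 0.3568

0.3568


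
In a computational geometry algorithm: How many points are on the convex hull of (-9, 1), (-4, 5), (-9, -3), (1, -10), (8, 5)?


Convex hull vertices (CCW): (-9, -3), (1, -10), (8, 5), (-4, 5), (-9, 1)
Count = 5

5


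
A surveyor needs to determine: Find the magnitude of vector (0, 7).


|u| = sqrt(0^2 + 7^2) = sqrt(49) = 7

7


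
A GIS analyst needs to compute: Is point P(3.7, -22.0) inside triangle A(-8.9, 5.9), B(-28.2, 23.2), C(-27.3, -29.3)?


Cross products: AB x AP = 320.49, BC x BP = 1634.07, CA x CP = -956.88
All same sign? no

No, outside


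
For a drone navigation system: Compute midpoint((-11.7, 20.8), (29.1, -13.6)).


M = (((-11.7)+29.1)/2, (20.8+(-13.6))/2)
= (8.7, 3.6)

(8.7, 3.6)


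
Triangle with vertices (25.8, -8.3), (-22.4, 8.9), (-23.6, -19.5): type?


Side lengths squared: AB^2=2619.08, BC^2=808, CA^2=2565.8
Sorted: [808, 2565.8, 2619.08]
By sides: Scalene, By angles: Acute

Scalene, Acute


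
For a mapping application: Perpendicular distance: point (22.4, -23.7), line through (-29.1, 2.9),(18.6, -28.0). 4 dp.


|cross product| = 322.53
|line direction| = sqrt(3230.1) = 56.834
Distance = 322.53/sqrt(3230.1) = 5.675

5.675


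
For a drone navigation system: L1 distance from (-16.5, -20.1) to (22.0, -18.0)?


|(-16.5)-22| + |(-20.1)-(-18)| = 38.5 + 2.1 = 40.6

40.6


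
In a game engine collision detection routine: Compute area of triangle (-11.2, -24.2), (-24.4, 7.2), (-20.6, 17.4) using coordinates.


Area = |x_A(y_B-y_C) + x_B(y_C-y_A) + x_C(y_A-y_B)|/2
= |114.24 + (-1015.04) + 646.84|/2
= 253.96/2 = 126.98

126.98


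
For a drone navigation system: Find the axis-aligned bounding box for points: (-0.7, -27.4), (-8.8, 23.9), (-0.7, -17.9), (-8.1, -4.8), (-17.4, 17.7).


x range: [-17.4, -0.7]
y range: [-27.4, 23.9]
Bounding box: (-17.4,-27.4) to (-0.7,23.9)

(-17.4,-27.4) to (-0.7,23.9)


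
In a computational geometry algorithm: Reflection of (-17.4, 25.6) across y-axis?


Reflection over y-axis: (x,y) -> (-x,y)
(-17.4, 25.6) -> (17.4, 25.6)

(17.4, 25.6)


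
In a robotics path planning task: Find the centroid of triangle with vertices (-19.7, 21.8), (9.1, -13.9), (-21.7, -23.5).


Centroid = ((x_A+x_B+x_C)/3, (y_A+y_B+y_C)/3)
= (((-19.7)+9.1+(-21.7))/3, (21.8+(-13.9)+(-23.5))/3)
= (-10.7667, -5.2)

(-10.7667, -5.2)


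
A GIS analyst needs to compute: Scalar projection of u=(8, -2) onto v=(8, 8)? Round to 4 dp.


u.v = 48, |v| = sqrt(128) = 11.3137
Scalar projection = u.v / |v| = 48 / sqrt(128) = 4.2426

4.2426


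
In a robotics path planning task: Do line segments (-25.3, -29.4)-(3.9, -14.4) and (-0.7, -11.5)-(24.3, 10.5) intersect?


Cross products: d1=93.7, d2=-173.7, d3=153.68, d4=421.08
d1*d2 < 0 and d3*d4 < 0? no

No, they don't intersect


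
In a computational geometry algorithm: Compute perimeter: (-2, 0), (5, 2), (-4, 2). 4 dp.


Sides: (-2, 0)->(5, 2): sqrt(53) = 7.28011, (5, 2)->(-4, 2): sqrt(81) = 9, (-4, 2)->(-2, 0): sqrt(8) = 2.828427
Sum = 19.108537
Perimeter = 19.1085

19.1085


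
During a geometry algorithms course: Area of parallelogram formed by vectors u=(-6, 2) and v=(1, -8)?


|u x v| = |(-6)*(-8) - 2*1|
= |48 - 2| = 46

46


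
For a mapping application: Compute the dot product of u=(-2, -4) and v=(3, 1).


u . v = u_x*v_x + u_y*v_y = (-2)*3 + (-4)*1
= (-6) + (-4) = -10

-10


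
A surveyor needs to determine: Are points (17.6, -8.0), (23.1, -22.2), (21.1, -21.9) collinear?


Cross product: (23.1-17.6)*((-21.9)-(-8)) - ((-22.2)-(-8))*(21.1-17.6)
= -26.75

No, not collinear


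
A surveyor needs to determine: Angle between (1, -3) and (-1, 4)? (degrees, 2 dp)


u.v = -13, |u| = sqrt(10) = 3.1623, |v| = sqrt(17) = 4.1231
cos(theta) = u.v/(|u||v|) = -13/sqrt(170) = -0.997054
theta = acos(-0.997054) = 175.6 degrees

175.6 degrees


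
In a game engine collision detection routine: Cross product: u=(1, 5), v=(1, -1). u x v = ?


u x v = u_x*v_y - u_y*v_x = 1*(-1) - 5*1
= (-1) - 5 = -6

-6


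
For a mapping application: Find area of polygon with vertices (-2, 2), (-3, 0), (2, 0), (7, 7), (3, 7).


Shoelace sum: ((-2)*0 - (-3)*2) + ((-3)*0 - 2*0) + (2*7 - 7*0) + (7*7 - 3*7) + (3*2 - (-2)*7)
= 68
Area = |68|/2 = 34

34


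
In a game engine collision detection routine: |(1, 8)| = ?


|u| = sqrt(1^2 + 8^2) = sqrt(65) = 8.0623

8.0623


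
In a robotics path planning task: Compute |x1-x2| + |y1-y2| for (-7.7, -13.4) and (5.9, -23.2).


|(-7.7)-5.9| + |(-13.4)-(-23.2)| = 13.6 + 9.8 = 23.4

23.4


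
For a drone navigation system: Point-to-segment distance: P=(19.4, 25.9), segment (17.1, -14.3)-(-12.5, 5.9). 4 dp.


Project P onto AB: t = 0.5793 (clamped to [0,1])
Closest point on segment: (-0.0478, -2.5978)
Distance: 34.5013

34.5013


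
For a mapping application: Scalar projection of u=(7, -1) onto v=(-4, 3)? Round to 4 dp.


u.v = -31, |v| = sqrt(25) = 5
Scalar projection = u.v / |v| = -31 / sqrt(25) = -6.2

-6.2


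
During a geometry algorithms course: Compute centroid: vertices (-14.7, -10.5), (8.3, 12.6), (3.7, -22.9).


Centroid = ((x_A+x_B+x_C)/3, (y_A+y_B+y_C)/3)
= (((-14.7)+8.3+3.7)/3, ((-10.5)+12.6+(-22.9))/3)
= (-0.9, -6.9333)

(-0.9, -6.9333)


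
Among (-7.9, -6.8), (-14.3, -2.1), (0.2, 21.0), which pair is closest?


d(P0,P1) = 7.9404, d(P0,P2) = 28.956, d(P1,P2) = 27.2738
Closest: P0 and P1

Closest pair: (-7.9, -6.8) and (-14.3, -2.1), distance = 7.9404


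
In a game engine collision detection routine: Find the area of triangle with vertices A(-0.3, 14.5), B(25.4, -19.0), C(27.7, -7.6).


Area = |x_A(y_B-y_C) + x_B(y_C-y_A) + x_C(y_A-y_B)|/2
= |3.42 + (-561.34) + 927.95|/2
= 370.03/2 = 185.015

185.015


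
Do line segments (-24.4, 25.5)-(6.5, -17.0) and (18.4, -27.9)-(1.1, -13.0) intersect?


Cross products: d1=-286.1, d2=-11.26, d3=168.94, d4=-105.9
d1*d2 < 0 and d3*d4 < 0? no

No, they don't intersect


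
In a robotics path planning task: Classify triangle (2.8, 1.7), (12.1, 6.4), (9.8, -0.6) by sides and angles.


Side lengths squared: AB^2=108.58, BC^2=54.29, CA^2=54.29
Sorted: [54.29, 54.29, 108.58]
By sides: Isosceles, By angles: Right

Isosceles, Right


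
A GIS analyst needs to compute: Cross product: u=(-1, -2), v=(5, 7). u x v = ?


u x v = u_x*v_y - u_y*v_x = (-1)*7 - (-2)*5
= (-7) - (-10) = 3

3


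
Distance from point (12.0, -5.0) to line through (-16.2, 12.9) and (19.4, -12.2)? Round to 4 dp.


|cross product| = 70.58
|line direction| = sqrt(1897.37) = 43.5588
Distance = 70.58/sqrt(1897.37) = 1.6203

1.6203


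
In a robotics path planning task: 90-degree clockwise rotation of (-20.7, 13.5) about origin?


90° CW: (x,y) -> (y, -x)
(-20.7,13.5) -> (13.5, 20.7)

(13.5, 20.7)


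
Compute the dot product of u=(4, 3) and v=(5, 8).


u . v = u_x*v_x + u_y*v_y = 4*5 + 3*8
= 20 + 24 = 44

44


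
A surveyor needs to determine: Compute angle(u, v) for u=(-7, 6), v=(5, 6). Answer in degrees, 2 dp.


u.v = 1, |u| = sqrt(85) = 9.2195, |v| = sqrt(61) = 7.8102
cos(theta) = u.v/(|u||v|) = 1/sqrt(5185) = 0.013888
theta = acos(0.013888) = 89.2 degrees

89.2 degrees


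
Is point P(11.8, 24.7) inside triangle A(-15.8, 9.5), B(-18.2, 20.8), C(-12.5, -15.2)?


Cross products: AB x AP = -348.36, BC x BP = 1102.23, CA x CP = -731.88
All same sign? no

No, outside


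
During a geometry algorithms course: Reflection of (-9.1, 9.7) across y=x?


Reflection over y=x: (x,y) -> (y,x)
(-9.1, 9.7) -> (9.7, -9.1)

(9.7, -9.1)


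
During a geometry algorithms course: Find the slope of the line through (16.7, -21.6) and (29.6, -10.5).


slope = (y2-y1)/(x2-x1) = ((-10.5)-(-21.6))/(29.6-16.7) = 11.1/12.9 = 0.8605

0.8605


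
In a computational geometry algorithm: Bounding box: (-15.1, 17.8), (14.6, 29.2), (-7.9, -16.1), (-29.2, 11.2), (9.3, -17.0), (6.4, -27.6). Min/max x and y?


x range: [-29.2, 14.6]
y range: [-27.6, 29.2]
Bounding box: (-29.2,-27.6) to (14.6,29.2)

(-29.2,-27.6) to (14.6,29.2)


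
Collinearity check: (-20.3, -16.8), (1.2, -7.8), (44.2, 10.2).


Cross product: (1.2-(-20.3))*(10.2-(-16.8)) - ((-7.8)-(-16.8))*(44.2-(-20.3))
= 0

Yes, collinear


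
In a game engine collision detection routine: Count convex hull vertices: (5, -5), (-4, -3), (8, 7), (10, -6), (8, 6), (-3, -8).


Convex hull vertices (CCW): (-4, -3), (-3, -8), (10, -6), (8, 7)
Count = 4

4


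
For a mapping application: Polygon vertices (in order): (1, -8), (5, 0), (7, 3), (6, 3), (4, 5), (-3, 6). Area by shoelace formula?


Shoelace sum: (1*0 - 5*(-8)) + (5*3 - 7*0) + (7*3 - 6*3) + (6*5 - 4*3) + (4*6 - (-3)*5) + ((-3)*(-8) - 1*6)
= 133
Area = |133|/2 = 66.5

66.5


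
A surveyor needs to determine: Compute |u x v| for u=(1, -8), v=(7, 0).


|u x v| = |1*0 - (-8)*7|
= |0 - (-56)| = 56

56


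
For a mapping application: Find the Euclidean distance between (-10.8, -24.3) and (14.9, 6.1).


dx=25.7, dy=30.4
d^2 = 25.7^2 + 30.4^2 = 1584.65
d = sqrt(1584.65) = 39.8077

39.8077


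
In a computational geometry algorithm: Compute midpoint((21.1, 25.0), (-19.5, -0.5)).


M = ((21.1+(-19.5))/2, (25+(-0.5))/2)
= (0.8, 12.25)

(0.8, 12.25)


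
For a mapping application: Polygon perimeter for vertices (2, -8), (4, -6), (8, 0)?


Sides: (2, -8)->(4, -6): sqrt(8) = 2.828427, (4, -6)->(8, 0): sqrt(52) = 7.211103, (8, 0)->(2, -8): sqrt(100) = 10
Sum = 20.03953
Perimeter = 20.0395

20.0395


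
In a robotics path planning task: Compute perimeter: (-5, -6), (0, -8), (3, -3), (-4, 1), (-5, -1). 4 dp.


Sides: (-5, -6)->(0, -8): sqrt(29) = 5.385165, (0, -8)->(3, -3): sqrt(34) = 5.830952, (3, -3)->(-4, 1): sqrt(65) = 8.062258, (-4, 1)->(-5, -1): sqrt(5) = 2.236068, (-5, -1)->(-5, -6): sqrt(25) = 5
Sum = 26.514443
Perimeter = 26.5144

26.5144


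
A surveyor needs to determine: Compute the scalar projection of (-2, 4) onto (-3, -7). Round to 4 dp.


u.v = -22, |v| = sqrt(58) = 7.6158
Scalar projection = u.v / |v| = -22 / sqrt(58) = -2.8887

-2.8887


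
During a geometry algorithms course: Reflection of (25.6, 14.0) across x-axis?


Reflection over x-axis: (x,y) -> (x,-y)
(25.6, 14) -> (25.6, -14)

(25.6, -14)


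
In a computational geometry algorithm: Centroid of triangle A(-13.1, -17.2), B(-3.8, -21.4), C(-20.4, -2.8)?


Centroid = ((x_A+x_B+x_C)/3, (y_A+y_B+y_C)/3)
= (((-13.1)+(-3.8)+(-20.4))/3, ((-17.2)+(-21.4)+(-2.8))/3)
= (-12.4333, -13.8)

(-12.4333, -13.8)


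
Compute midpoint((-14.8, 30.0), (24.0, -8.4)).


M = (((-14.8)+24)/2, (30+(-8.4))/2)
= (4.6, 10.8)

(4.6, 10.8)


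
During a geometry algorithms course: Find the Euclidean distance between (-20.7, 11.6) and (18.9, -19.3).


dx=39.6, dy=-30.9
d^2 = 39.6^2 + (-30.9)^2 = 2522.97
d = sqrt(2522.97) = 50.2292

50.2292


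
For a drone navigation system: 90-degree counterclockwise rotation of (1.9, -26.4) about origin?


90° CCW: (x,y) -> (-y, x)
(1.9,-26.4) -> (26.4, 1.9)

(26.4, 1.9)


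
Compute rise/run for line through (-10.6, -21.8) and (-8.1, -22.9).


slope = (y2-y1)/(x2-x1) = ((-22.9)-(-21.8))/((-8.1)-(-10.6)) = (-1.1)/2.5 = -0.44

-0.44


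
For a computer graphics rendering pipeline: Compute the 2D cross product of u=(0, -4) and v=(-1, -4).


u x v = u_x*v_y - u_y*v_x = 0*(-4) - (-4)*(-1)
= 0 - 4 = -4

-4


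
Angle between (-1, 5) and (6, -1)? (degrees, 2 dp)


u.v = -11, |u| = sqrt(26) = 5.099, |v| = sqrt(37) = 6.0828
cos(theta) = u.v/(|u||v|) = -11/sqrt(962) = -0.354654
theta = acos(-0.354654) = 110.77 degrees

110.77 degrees


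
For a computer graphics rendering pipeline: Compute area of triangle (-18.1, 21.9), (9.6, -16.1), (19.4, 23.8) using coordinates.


Area = |x_A(y_B-y_C) + x_B(y_C-y_A) + x_C(y_A-y_B)|/2
= |722.19 + 18.24 + 737.2|/2
= 1477.63/2 = 738.815

738.815


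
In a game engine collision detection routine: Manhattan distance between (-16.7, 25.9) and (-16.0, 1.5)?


|(-16.7)-(-16)| + |25.9-1.5| = 0.7 + 24.4 = 25.1

25.1


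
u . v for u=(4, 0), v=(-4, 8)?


u . v = u_x*v_x + u_y*v_y = 4*(-4) + 0*8
= (-16) + 0 = -16

-16


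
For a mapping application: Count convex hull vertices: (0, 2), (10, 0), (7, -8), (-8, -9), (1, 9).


Convex hull vertices (CCW): (-8, -9), (7, -8), (10, 0), (1, 9)
Count = 4

4


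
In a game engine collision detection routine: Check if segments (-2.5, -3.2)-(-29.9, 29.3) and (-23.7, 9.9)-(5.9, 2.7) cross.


Cross products: d1=-235.12, d2=529.6, d3=330.06, d4=-434.66
d1*d2 < 0 and d3*d4 < 0? yes

Yes, they intersect


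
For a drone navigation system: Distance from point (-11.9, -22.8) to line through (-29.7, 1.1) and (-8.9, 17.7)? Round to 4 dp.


|cross product| = 792.6
|line direction| = sqrt(708.2) = 26.612
Distance = 792.6/sqrt(708.2) = 29.7835

29.7835


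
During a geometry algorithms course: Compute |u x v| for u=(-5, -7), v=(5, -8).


|u x v| = |(-5)*(-8) - (-7)*5|
= |40 - (-35)| = 75

75


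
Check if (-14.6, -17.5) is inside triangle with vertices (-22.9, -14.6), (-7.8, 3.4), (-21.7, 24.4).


Cross products: AB x AP = -193.19, BC x BP = 433.31, CA x CP = 327.18
All same sign? no

No, outside


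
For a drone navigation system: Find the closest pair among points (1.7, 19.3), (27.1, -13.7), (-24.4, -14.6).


d(P0,P1) = 41.6432, d(P0,P2) = 42.7834, d(P1,P2) = 51.5079
Closest: P0 and P1

Closest pair: (1.7, 19.3) and (27.1, -13.7), distance = 41.6432


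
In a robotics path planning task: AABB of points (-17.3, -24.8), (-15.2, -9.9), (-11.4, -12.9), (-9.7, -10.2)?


x range: [-17.3, -9.7]
y range: [-24.8, -9.9]
Bounding box: (-17.3,-24.8) to (-9.7,-9.9)

(-17.3,-24.8) to (-9.7,-9.9)


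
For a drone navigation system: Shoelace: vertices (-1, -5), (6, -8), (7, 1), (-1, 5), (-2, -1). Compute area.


Shoelace sum: ((-1)*(-8) - 6*(-5)) + (6*1 - 7*(-8)) + (7*5 - (-1)*1) + ((-1)*(-1) - (-2)*5) + ((-2)*(-5) - (-1)*(-1))
= 156
Area = |156|/2 = 78

78


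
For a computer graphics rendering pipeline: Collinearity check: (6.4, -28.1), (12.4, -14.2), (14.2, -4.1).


Cross product: (12.4-6.4)*((-4.1)-(-28.1)) - ((-14.2)-(-28.1))*(14.2-6.4)
= 35.58

No, not collinear


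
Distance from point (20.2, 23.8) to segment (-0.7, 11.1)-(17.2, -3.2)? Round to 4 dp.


Project P onto AB: t = 0.3667 (clamped to [0,1])
Closest point on segment: (5.8646, 5.8557)
Distance: 22.9674

22.9674


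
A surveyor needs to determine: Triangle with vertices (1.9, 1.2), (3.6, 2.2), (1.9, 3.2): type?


Side lengths squared: AB^2=3.89, BC^2=3.89, CA^2=4
Sorted: [3.89, 3.89, 4]
By sides: Isosceles, By angles: Acute

Isosceles, Acute


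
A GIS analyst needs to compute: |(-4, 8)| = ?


|u| = sqrt((-4)^2 + 8^2) = sqrt(80) = 8.9443

8.9443


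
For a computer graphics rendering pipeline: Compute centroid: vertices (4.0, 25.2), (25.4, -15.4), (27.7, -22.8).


Centroid = ((x_A+x_B+x_C)/3, (y_A+y_B+y_C)/3)
= ((4+25.4+27.7)/3, (25.2+(-15.4)+(-22.8))/3)
= (19.0333, -4.3333)

(19.0333, -4.3333)


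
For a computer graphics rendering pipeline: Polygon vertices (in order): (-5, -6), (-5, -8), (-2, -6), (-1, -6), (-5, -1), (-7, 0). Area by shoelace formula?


Shoelace sum: ((-5)*(-8) - (-5)*(-6)) + ((-5)*(-6) - (-2)*(-8)) + ((-2)*(-6) - (-1)*(-6)) + ((-1)*(-1) - (-5)*(-6)) + ((-5)*0 - (-7)*(-1)) + ((-7)*(-6) - (-5)*0)
= 36
Area = |36|/2 = 18

18


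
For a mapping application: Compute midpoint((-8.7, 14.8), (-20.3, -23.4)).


M = (((-8.7)+(-20.3))/2, (14.8+(-23.4))/2)
= (-14.5, -4.3)

(-14.5, -4.3)


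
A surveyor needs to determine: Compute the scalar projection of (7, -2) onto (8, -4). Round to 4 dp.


u.v = 64, |v| = sqrt(80) = 8.9443
Scalar projection = u.v / |v| = 64 / sqrt(80) = 7.1554

7.1554


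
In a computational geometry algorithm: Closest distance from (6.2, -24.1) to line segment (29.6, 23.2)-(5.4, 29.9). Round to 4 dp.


Project P onto AB: t = 0.3955 (clamped to [0,1])
Closest point on segment: (20.0291, 25.8498)
Distance: 51.8288

51.8288


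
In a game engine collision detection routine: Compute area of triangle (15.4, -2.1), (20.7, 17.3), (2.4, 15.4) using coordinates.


Area = |x_A(y_B-y_C) + x_B(y_C-y_A) + x_C(y_A-y_B)|/2
= |29.26 + 362.25 + (-46.56)|/2
= 344.95/2 = 172.475

172.475


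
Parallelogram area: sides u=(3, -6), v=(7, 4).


|u x v| = |3*4 - (-6)*7|
= |12 - (-42)| = 54

54


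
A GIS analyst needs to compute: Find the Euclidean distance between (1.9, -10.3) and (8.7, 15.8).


dx=6.8, dy=26.1
d^2 = 6.8^2 + 26.1^2 = 727.45
d = sqrt(727.45) = 26.9713

26.9713


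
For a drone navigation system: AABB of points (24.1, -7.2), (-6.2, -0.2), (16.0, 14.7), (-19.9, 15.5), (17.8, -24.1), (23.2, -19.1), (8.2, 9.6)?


x range: [-19.9, 24.1]
y range: [-24.1, 15.5]
Bounding box: (-19.9,-24.1) to (24.1,15.5)

(-19.9,-24.1) to (24.1,15.5)


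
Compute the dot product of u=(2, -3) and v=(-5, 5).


u . v = u_x*v_x + u_y*v_y = 2*(-5) + (-3)*5
= (-10) + (-15) = -25

-25


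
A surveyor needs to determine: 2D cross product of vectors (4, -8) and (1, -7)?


u x v = u_x*v_y - u_y*v_x = 4*(-7) - (-8)*1
= (-28) - (-8) = -20

-20


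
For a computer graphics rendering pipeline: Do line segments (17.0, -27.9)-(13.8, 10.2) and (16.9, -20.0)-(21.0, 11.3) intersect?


Cross products: d1=-35.52, d2=220.85, d3=-21.47, d4=-277.84
d1*d2 < 0 and d3*d4 < 0? no

No, they don't intersect


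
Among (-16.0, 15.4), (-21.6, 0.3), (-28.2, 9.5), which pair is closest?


d(P0,P1) = 16.105, d(P0,P2) = 13.5518, d(P1,P2) = 11.3225
Closest: P1 and P2

Closest pair: (-21.6, 0.3) and (-28.2, 9.5), distance = 11.3225


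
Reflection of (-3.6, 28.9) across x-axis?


Reflection over x-axis: (x,y) -> (x,-y)
(-3.6, 28.9) -> (-3.6, -28.9)

(-3.6, -28.9)


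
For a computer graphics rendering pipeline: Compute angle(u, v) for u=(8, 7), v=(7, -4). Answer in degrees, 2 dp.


u.v = 28, |u| = sqrt(113) = 10.6301, |v| = sqrt(65) = 8.0623
cos(theta) = u.v/(|u||v|) = 28/sqrt(7345) = 0.32671
theta = acos(0.32671) = 70.93 degrees

70.93 degrees


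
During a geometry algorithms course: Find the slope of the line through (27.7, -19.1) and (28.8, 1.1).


slope = (y2-y1)/(x2-x1) = (1.1-(-19.1))/(28.8-27.7) = 20.2/1.1 = 18.3636

18.3636


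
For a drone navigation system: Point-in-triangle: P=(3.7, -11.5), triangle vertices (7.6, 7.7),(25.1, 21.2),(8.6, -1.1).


Cross products: AB x AP = -283.35, BC x BP = 62.33, CA x CP = 53.52
All same sign? no

No, outside


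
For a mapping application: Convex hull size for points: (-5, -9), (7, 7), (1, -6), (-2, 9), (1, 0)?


Convex hull vertices (CCW): (-5, -9), (1, -6), (7, 7), (-2, 9)
Count = 4

4


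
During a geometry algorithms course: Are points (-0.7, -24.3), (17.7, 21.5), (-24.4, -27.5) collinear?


Cross product: (17.7-(-0.7))*((-27.5)-(-24.3)) - (21.5-(-24.3))*((-24.4)-(-0.7))
= 1026.58

No, not collinear


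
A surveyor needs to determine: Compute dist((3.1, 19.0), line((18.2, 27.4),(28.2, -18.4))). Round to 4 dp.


|cross product| = 775.58
|line direction| = sqrt(2197.64) = 46.879
Distance = 775.58/sqrt(2197.64) = 16.5443

16.5443


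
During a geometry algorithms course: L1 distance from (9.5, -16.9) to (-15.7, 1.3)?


|9.5-(-15.7)| + |(-16.9)-1.3| = 25.2 + 18.2 = 43.4

43.4


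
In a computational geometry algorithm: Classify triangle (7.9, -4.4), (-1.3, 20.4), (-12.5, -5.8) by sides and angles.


Side lengths squared: AB^2=699.68, BC^2=811.88, CA^2=418.12
Sorted: [418.12, 699.68, 811.88]
By sides: Scalene, By angles: Acute

Scalene, Acute


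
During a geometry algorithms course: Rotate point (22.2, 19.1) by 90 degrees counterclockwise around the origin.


90° CCW: (x,y) -> (-y, x)
(22.2,19.1) -> (-19.1, 22.2)

(-19.1, 22.2)


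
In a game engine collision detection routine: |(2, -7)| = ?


|u| = sqrt(2^2 + (-7)^2) = sqrt(53) = 7.2801

7.2801


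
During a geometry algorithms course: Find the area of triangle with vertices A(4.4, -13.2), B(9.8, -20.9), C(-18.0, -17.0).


Area = |x_A(y_B-y_C) + x_B(y_C-y_A) + x_C(y_A-y_B)|/2
= |(-17.16) + (-37.24) + (-138.6)|/2
= 193/2 = 96.5

96.5


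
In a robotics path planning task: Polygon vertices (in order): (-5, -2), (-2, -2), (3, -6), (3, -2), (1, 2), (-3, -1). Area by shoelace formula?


Shoelace sum: ((-5)*(-2) - (-2)*(-2)) + ((-2)*(-6) - 3*(-2)) + (3*(-2) - 3*(-6)) + (3*2 - 1*(-2)) + (1*(-1) - (-3)*2) + ((-3)*(-2) - (-5)*(-1))
= 50
Area = |50|/2 = 25

25


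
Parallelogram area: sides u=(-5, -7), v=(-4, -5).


|u x v| = |(-5)*(-5) - (-7)*(-4)|
= |25 - 28| = 3

3


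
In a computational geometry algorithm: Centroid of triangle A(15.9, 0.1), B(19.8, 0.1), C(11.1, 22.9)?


Centroid = ((x_A+x_B+x_C)/3, (y_A+y_B+y_C)/3)
= ((15.9+19.8+11.1)/3, (0.1+0.1+22.9)/3)
= (15.6, 7.7)

(15.6, 7.7)
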